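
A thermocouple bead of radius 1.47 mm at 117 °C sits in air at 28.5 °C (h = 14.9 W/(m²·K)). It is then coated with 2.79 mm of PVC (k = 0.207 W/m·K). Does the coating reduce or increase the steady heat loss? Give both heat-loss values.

increases: 0.0358 → 0.190 W

Critical radius for a sphere: r_cr = 2k/h = 0.0278 m = 2.78 cm.
Outer radius after coating: r₂ = 0.00147 + 0.00279 = 0.00426 m.
Since r₁ < r_cr and r₂ ≤ r_cr, the coating moves toward the maximum at r_cr — heat loss rises.
Bare: R = 1/(4πr₁²h) = 2472 K/W; Q = 88.5/2472 = 0.0358 W.
Coated: R = R_cond + R_conv = 465.6 K/W; Q = 88.5/465.6 = 0.190 W.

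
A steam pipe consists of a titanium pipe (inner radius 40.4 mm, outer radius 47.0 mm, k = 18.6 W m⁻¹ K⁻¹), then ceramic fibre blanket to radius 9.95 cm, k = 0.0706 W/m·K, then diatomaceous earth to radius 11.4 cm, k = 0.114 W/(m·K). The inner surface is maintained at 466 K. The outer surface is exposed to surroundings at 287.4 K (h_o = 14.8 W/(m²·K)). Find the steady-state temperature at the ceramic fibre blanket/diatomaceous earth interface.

T = 313.1 K

Treat each layer as a resistance in series:
  R'_titanium = ln(0.0470/0.0404)/(2πk) = 0.1513/(2π·18.6) = 0.001295 m·K/W
  R'_ceramic fibre blanket = ln(0.0995/0.0470)/(2πk) = 0.7500/(2π·0.0706) = 1.691 m·K/W
  R'_diatomaceous earth = ln(0.114/0.0995)/(2πk) = 0.1360/(2π·0.114) = 0.1899 m·K/W
  R'_conv,out = 1/(2πr h) = 1/(2π·0.114·14.8) = 0.09433 m·K/W
ΣR = 0.001295 + 1.691 + 0.1899 + 0.09433 = 1.977 m·K/W
Q' = ΔT/ΣR = (466 K − 287.4 K)/1.977 = 90.34 W/m
From the inner boundary to the ceramic fibre blanket/diatomaceous earth interface, ΣR_partial = 1.692 m·K/W.
T_interface = T_in − Q'·ΣR_partial = 466 K − (90.34)(1.692) = 313.1 K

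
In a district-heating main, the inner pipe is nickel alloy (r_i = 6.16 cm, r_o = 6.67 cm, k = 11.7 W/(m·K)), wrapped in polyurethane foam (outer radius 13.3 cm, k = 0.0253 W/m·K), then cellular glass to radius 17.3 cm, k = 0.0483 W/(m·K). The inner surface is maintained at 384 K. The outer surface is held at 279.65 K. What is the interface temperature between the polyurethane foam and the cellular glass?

T = 297.0 K

Series thermal resistances, inner to outer:
  R'_nickel alloy = ln(0.0667/0.0616)/(2πk) = 0.07954/(2π·11.7) = 0.001082 m·K/W
  R'_polyurethane foam = ln(0.133/0.0667)/(2πk) = 0.6901/(2π·0.0253) = 4.341 m·K/W
  R'_cellular glass = ln(0.173/0.133)/(2πk) = 0.2629/(2π·0.0483) = 0.8664 m·K/W
ΣR = 0.001082 + 4.341 + 0.8664 = 5.208 m·K/W
Q' = ΔT/ΣR = (384 K − 279.65 K)/5.208 = 20.04 W/m
From the inner boundary to the polyurethane foam/cellular glass interface, ΣR_partial = 4.342 m·K/W.
T_interface = T_in − Q'·ΣR_partial = 384 K − (20.04)(4.342) = 297.0 K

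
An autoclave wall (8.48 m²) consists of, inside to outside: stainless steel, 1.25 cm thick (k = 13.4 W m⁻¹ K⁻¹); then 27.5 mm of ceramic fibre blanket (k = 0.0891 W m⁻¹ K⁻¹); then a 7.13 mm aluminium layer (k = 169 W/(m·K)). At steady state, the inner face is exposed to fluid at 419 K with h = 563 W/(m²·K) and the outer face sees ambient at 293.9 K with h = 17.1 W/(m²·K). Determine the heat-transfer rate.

Q = 2870 W

Treat each layer as a resistance in series:
  R_conv,in = 1/(hA) = 1/(563·8.48) = 2.095×10^-4 K/W
  R_stainless steel = L/(kA) = 0.0125/(13.4·8.48) = 1.100×10^-4 K/W
  R_ceramic fibre blanket = L/(kA) = 0.0275/(0.0891·8.48) = 0.03640 K/W
  R_aluminium = L/(kA) = 0.00713/(169·8.48) = 4.975×10^-6 K/W
  R_conv,out = 1/(hA) = 1/(17.1·8.48) = 0.006896 K/W
ΣR = 2.095×10^-4 + 1.100×10^-4 + 0.03640 + 4.975×10^-6 + 0.006896 = 0.04362 K/W
Q = ΔT/ΣR = (419 K − 293.9 K)/0.04362 = 2870 W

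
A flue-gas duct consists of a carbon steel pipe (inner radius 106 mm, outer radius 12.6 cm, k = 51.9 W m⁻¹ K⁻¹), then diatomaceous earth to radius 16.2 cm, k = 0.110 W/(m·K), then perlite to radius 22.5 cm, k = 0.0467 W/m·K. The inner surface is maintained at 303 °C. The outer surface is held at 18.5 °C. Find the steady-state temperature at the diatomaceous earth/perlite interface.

Treat each layer as a resistance in series:
  R'_carbon steel = ln(0.126/0.106)/(2πk) = 0.1728/(2π·51.9) = 5.300×10^-4 m·K/W
  R'_diatomaceous earth = ln(0.162/0.126)/(2πk) = 0.2513/(2π·0.110) = 0.3636 m·K/W
  R'_perlite = ln(0.225/0.162)/(2πk) = 0.3285/(2π·0.0467) = 1.120 m·K/W
ΣR = 5.300×10^-4 + 0.3636 + 1.120 = 1.484 m·K/W
Q' = ΔT/ΣR = (303 °C − 18.5 °C)/1.484 = 191.7 W/m
From the inner boundary to the diatomaceous earth/perlite interface, ΣR_partial = 0.3641 m·K/W.
T_interface = T_in − Q'·ΣR_partial = 303 °C − (191.7)(0.3641) = 233 °C

T = 233 °C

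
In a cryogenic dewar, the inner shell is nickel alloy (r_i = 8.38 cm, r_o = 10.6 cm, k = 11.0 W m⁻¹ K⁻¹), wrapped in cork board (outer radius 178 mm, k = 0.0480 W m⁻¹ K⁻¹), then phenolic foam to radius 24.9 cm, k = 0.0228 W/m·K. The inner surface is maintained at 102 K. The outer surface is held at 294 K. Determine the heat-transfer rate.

Q = 16.1 W

Resistance network (inner→outer):
  R_nickel alloy = (1/0.0838 − 1/0.106)/(4πk) = 2.499/(4π·11.0) = 0.01808 K/W
  R_cork board = (1/0.106 − 1/0.178)/(4πk) = 3.816/(4π·0.0480) = 6.326 K/W
  R_phenolic foam = (1/0.178 − 1/0.249)/(4πk) = 1.602/(4π·0.0228) = 5.591 K/W
ΣR = 0.01808 + 6.326 + 5.591 = 11.94 K/W
Q = ΔT/ΣR = (102 K − 294 K)/11.94 = -16.1 W
(Negative Q ⇒ heat flows inward; heat gain = 16.1 W.)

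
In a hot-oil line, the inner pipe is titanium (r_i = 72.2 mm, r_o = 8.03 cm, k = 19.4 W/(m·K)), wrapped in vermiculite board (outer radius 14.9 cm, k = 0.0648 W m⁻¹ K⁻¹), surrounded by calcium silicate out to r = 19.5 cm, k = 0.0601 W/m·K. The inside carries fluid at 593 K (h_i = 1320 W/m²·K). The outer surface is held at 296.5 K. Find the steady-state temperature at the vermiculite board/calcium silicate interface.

T = 391 K

Treat each layer as a resistance in series:
  R'_conv,in = 1/(2πr h) = 1/(2π·0.0722·1320) = 0.001670 m·K/W
  R'_titanium = ln(0.0803/0.0722)/(2πk) = 0.1063/(2π·19.4) = 8.723×10^-4 m·K/W
  R'_vermiculite board = ln(0.149/0.0803)/(2πk) = 0.6182/(2π·0.0648) = 1.518 m·K/W
  R'_calcium silicate = ln(0.195/0.149)/(2πk) = 0.2691/(2π·0.0601) = 0.7125 m·K/W
ΣR = 0.001670 + 8.723×10^-4 + 1.518 + 0.7125 = 2.233 m·K/W
Q' = ΔT/ΣR = (593 K − 296.5 K)/2.233 = 132.8 W/m
From the inner boundary to the vermiculite board/calcium silicate interface, ΣR_partial = 1.521 m·K/W.
T_interface = T_in − Q'·ΣR_partial = 593 K − (132.8)(1.521) = 391 K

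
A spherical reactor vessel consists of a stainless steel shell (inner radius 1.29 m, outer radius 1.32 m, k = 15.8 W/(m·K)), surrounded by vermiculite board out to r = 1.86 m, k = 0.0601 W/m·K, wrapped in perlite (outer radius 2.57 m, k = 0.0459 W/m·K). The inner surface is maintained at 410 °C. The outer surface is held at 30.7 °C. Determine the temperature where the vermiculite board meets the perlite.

T = 209 °C

Resistance network (inner→outer):
  R_stainless steel = (1/1.29 − 1/1.32)/(4πk) = 0.01762/(4π·15.8) = 8.873×10^-5 K/W
  R_vermiculite board = (1/1.32 − 1/1.86)/(4πk) = 0.2199/(4π·0.0601) = 0.2912 K/W
  R_perlite = (1/1.86 − 1/2.57)/(4πk) = 0.1485/(4π·0.0459) = 0.2575 K/W
ΣR = 8.873×10^-5 + 0.2912 + 0.2575 = 0.5488 K/W
Q = ΔT/ΣR = (410 °C − 30.7 °C)/0.5488 = 691.1 W
From the inner boundary to the vermiculite board/perlite interface, ΣR_partial = 0.2913 K/W.
T_interface = T_in − Q·ΣR_partial = 410 °C − (691.1)(0.2913) = 209 °C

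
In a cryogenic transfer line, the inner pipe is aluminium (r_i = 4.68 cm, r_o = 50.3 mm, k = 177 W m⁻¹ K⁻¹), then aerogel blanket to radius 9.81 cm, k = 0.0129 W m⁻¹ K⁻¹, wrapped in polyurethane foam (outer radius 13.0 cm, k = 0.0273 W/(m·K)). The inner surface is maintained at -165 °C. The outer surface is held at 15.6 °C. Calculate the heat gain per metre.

Q' = 18.3 W/m

Series thermal resistances, inner to outer:
  R'_aluminium = ln(0.0503/0.0468)/(2πk) = 0.07212/(2π·177) = 6.485×10^-5 m·K/W
  R'_aerogel blanket = ln(0.0981/0.0503)/(2πk) = 0.6680/(2π·0.0129) = 8.241 m·K/W
  R'_polyurethane foam = ln(0.130/0.0981)/(2πk) = 0.2815/(2π·0.0273) = 1.641 m·K/W
ΣR = 6.485×10^-5 + 8.241 + 1.641 = 9.882 m·K/W
Q' = ΔT/ΣR = (-165 °C − 15.6 °C)/9.882 = -18.3 W/m
(Negative Q' ⇒ heat flows inward; heat gain = 18.3 W/m.)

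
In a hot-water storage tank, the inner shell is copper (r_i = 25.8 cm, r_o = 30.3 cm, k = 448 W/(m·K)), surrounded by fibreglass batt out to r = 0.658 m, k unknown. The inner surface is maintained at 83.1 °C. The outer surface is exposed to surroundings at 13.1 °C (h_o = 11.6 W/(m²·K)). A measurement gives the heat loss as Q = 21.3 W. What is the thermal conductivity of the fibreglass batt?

ΣR = ΔT/Q = |83.1 − 13.1|/21.3 = 3.286 K/W
Known resistances:
  R_copper = (1/0.258 − 1/0.303)/(4πk) = 0.5756/(4π·448) = 1.022×10^-4 K/W
  R_conv,out = 1/(4πr²h) = 1/(4π·0.658²·11.6) = 0.01584 K/W
R_fibreglass batt = ΣR − ΣR_known = 3.286 − 0.01594 = 3.270 K/W
(1/r₁−1/r₂)/(4πk) = 3.270 ⇒ k = 1.781/(4π·3.270) = 0.0433 W/m·K

k = 0.0433 W/m·K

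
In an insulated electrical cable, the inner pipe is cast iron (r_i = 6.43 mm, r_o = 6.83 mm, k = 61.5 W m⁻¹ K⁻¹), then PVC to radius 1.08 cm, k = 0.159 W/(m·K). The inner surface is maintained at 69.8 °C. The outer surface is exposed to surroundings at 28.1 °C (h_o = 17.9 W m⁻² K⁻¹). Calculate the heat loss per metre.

Series thermal resistances, inner to outer:
  R'_cast iron = ln(0.00683/0.00643)/(2πk) = 0.06035/(2π·61.5) = 1.562×10^-4 m·K/W
  R'_PVC = ln(0.0108/0.00683)/(2πk) = 0.4582/(2π·0.159) = 0.4587 m·K/W
  R'_conv,out = 1/(2πr h) = 1/(2π·0.0108·17.9) = 0.8233 m·K/W
ΣR = 1.562×10^-4 + 0.4587 + 0.8233 = 1.282 m·K/W
Q' = ΔT/ΣR = (69.8 °C − 28.1 °C)/1.282 = 32.5 W/m

Q' = 32.5 W/m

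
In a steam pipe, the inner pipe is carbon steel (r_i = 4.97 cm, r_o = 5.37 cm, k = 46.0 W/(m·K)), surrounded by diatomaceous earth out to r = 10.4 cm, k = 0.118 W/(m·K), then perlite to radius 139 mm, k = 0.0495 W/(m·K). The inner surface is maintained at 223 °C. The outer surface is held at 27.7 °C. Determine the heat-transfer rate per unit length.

Resistance network (inner→outer):
  R'_carbon steel = ln(0.0537/0.0497)/(2πk) = 0.07741/(2π·46.0) = 2.678×10^-4 m·K/W
  R'_diatomaceous earth = ln(0.104/0.0537)/(2πk) = 0.6610/(2π·0.118) = 0.8915 m·K/W
  R'_perlite = ln(0.139/0.104)/(2πk) = 0.2901/(2π·0.0495) = 0.9327 m·K/W
ΣR = 2.678×10^-4 + 0.8915 + 0.9327 = 1.824 m·K/W
Q' = ΔT/ΣR = (223 °C − 27.7 °C)/1.824 = 107 W/m

Q' = 107 W/m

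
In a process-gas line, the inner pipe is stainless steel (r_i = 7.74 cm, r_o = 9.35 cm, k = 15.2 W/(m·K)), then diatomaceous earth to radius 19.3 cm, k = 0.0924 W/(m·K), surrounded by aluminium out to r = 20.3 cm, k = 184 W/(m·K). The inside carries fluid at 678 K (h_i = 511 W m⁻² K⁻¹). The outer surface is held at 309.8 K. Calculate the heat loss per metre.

Q' = 294 W/m

Treat each layer as a resistance in series:
  R'_conv,in = 1/(2πr h) = 1/(2π·0.0774·511) = 0.004024 m·K/W
  R'_stainless steel = ln(0.0935/0.0774)/(2πk) = 0.1890/(2π·15.2) = 0.001979 m·K/W
  R'_diatomaceous earth = ln(0.193/0.0935)/(2πk) = 0.7247/(2π·0.0924) = 1.248 m·K/W
  R'_aluminium = ln(0.203/0.193)/(2πk) = 0.05052/(2π·184) = 4.369×10^-5 m·K/W
ΣR = 0.004024 + 0.001979 + 1.248 + 4.369×10^-5 = 1.254 m·K/W
Q' = ΔT/ΣR = (678 K − 309.8 K)/1.254 = 294 W/m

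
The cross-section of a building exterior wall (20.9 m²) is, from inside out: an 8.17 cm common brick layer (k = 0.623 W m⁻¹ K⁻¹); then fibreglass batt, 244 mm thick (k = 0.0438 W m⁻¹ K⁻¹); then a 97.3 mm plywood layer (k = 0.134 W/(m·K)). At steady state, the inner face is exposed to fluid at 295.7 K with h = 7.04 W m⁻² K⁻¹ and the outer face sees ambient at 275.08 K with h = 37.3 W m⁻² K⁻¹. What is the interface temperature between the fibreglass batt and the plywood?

Treat each layer as a resistance in series:
  R_conv,in = 1/(hA) = 1/(7.04·20.9) = 0.006796 K/W
  R_common brick = L/(kA) = 0.0817/(0.623·20.9) = 0.006275 K/W
  R_fibreglass batt = L/(kA) = 0.244/(0.0438·20.9) = 0.2665 K/W
  R_plywood = L/(kA) = 0.0973/(0.134·20.9) = 0.03474 K/W
  R_conv,out = 1/(hA) = 1/(37.3·20.9) = 0.001283 K/W
ΣR = 0.006796 + 0.006275 + 0.2665 + 0.03474 + 0.001283 = 0.3156 K/W
Q = ΔT/ΣR = (295.7 K − 275.08 K)/0.3156 = 65.34 W
From the inner boundary to the fibreglass batt/plywood interface, ΣR_partial = 0.2796 K/W.
T_interface = T_in − Q·ΣR_partial = 295.7 K − (65.34)(0.2796) = 277.43 K

T = 277.43 K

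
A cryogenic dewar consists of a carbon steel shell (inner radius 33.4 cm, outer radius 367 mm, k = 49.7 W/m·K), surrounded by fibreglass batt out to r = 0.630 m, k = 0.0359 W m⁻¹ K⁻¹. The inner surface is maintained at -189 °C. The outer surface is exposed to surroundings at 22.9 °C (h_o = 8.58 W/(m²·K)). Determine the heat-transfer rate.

Q = 83.3 W

Series thermal resistances, inner to outer:
  R_carbon steel = (1/0.334 − 1/0.367)/(4πk) = 0.2692/(4π·49.7) = 4.311×10^-4 K/W
  R_fibreglass batt = (1/0.367 − 1/0.630)/(4πk) = 1.137/(4π·0.0359) = 2.521 K/W
  R_conv,out = 1/(4πr²h) = 1/(4π·0.630²·8.58) = 0.02337 K/W
ΣR = 4.311×10^-4 + 2.521 + 0.02337 = 2.545 K/W
Q = ΔT/ΣR = (-189 °C − 22.9 °C)/2.545 = -83.3 W
(Negative Q ⇒ heat flows inward; heat gain = 83.3 W.)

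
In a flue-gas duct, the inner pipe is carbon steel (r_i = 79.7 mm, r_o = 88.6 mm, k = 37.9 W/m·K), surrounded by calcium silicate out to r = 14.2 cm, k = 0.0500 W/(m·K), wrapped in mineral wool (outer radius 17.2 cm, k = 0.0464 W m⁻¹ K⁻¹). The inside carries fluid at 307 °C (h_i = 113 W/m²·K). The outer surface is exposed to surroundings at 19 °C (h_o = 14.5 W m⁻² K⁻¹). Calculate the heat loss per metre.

Treat each layer as a resistance in series:
  R'_conv,in = 1/(2πr h) = 1/(2π·0.0797·113) = 0.01767 m·K/W
  R'_carbon steel = ln(0.0886/0.0797)/(2πk) = 0.1059/(2π·37.9) = 4.446×10^-4 m·K/W
  R'_calcium silicate = ln(0.142/0.0886)/(2πk) = 0.4717/(2π·0.0500) = 1.501 m·K/W
  R'_mineral wool = ln(0.172/0.142)/(2πk) = 0.1917/(2π·0.0464) = 0.6574 m·K/W
  R'_conv,out = 1/(2πr h) = 1/(2π·0.172·14.5) = 0.06382 m·K/W
ΣR = 0.01767 + 4.446×10^-4 + 1.501 + 0.6574 + 0.06382 = 2.240 m·K/W
Q' = ΔT/ΣR = (307 °C − 19 °C)/2.240 = 129 W/m

Q' = 129 W/m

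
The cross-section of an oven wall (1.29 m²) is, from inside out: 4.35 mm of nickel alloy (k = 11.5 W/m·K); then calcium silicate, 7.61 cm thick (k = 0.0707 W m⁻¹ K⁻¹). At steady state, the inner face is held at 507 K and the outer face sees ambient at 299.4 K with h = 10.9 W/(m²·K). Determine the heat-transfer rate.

Resistance network (inner→outer):
  R_nickel alloy = L/(kA) = 0.00435/(11.5·1.29) = 2.932×10^-4 K/W
  R_calcium silicate = L/(kA) = 0.0761/(0.0707·1.29) = 0.8344 K/W
  R_conv,out = 1/(hA) = 1/(10.9·1.29) = 0.07112 K/W
ΣR = 2.932×10^-4 + 0.8344 + 0.07112 = 0.9058 K/W
Q = ΔT/ΣR = (507 K − 299.4 K)/0.9058 = 229 W

Q = 229 W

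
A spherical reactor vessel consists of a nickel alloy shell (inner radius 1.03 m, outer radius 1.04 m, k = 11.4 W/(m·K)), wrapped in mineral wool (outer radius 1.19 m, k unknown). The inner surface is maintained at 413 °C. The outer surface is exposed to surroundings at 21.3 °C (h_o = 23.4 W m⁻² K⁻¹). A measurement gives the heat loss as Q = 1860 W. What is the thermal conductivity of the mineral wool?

k = 0.0463 W/m·K

ΣR = ΔT/Q = |413 − 21.3|/1860 = 0.2106 K/W
Known resistances:
  R_nickel alloy = (1/1.03 − 1/1.04)/(4πk) = 0.009335/(4π·11.4) = 6.517×10^-5 K/W
  R_conv,out = 1/(4πr²h) = 1/(4π·1.19²·23.4) = 0.002401 K/W
R_mineral wool = ΣR − ΣR_known = 0.2106 − 0.002466 = 0.2081 K/W
(1/r₁−1/r₂)/(4πk) = 0.2081 ⇒ k = 0.1212/(4π·0.2081) = 0.0463 W/m·K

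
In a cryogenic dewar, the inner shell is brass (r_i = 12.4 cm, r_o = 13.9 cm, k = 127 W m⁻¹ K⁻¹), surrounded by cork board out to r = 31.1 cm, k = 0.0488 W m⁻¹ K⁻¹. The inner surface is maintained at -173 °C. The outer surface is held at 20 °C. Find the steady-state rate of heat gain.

Q = 29.7 W

Treat each layer as a resistance in series:
  R_brass = (1/0.124 − 1/0.139)/(4πk) = 0.8703/(4π·127) = 5.453×10^-4 K/W
  R_cork board = (1/0.139 − 1/0.311)/(4πk) = 3.979/(4π·0.0488) = 6.488 K/W
ΣR = 5.453×10^-4 + 6.488 = 6.489 K/W
Q = ΔT/ΣR = (-173 °C − 20 °C)/6.489 = -29.7 W
(Negative Q ⇒ heat flows inward; heat gain = 29.7 W.)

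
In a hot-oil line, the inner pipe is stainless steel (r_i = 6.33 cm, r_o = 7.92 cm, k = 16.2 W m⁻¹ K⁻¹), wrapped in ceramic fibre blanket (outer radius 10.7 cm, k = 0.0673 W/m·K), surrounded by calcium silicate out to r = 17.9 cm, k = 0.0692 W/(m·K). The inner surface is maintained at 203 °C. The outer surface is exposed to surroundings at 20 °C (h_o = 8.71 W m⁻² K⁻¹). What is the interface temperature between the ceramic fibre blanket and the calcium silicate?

Treat each layer as a resistance in series:
  R'_stainless steel = ln(0.0792/0.0633)/(2πk) = 0.2241/(2π·16.2) = 0.002202 m·K/W
  R'_ceramic fibre blanket = ln(0.107/0.0792)/(2πk) = 0.3009/(2π·0.0673) = 0.7115 m·K/W
  R'_calcium silicate = ln(0.179/0.107)/(2πk) = 0.5146/(2π·0.0692) = 1.183 m·K/W
  R'_conv,out = 1/(2πr h) = 1/(2π·0.179·8.71) = 0.1021 m·K/W
ΣR = 0.002202 + 0.7115 + 1.183 + 0.1021 = 1.999 m·K/W
Q' = ΔT/ΣR = (203 °C − 20 °C)/1.999 = 91.55 W/m
From the inner boundary to the ceramic fibre blanket/calcium silicate interface, ΣR_partial = 0.7137 m·K/W.
T_interface = T_in − Q'·ΣR_partial = 203 °C − (91.55)(0.7137) = 138 °C

T = 138 °C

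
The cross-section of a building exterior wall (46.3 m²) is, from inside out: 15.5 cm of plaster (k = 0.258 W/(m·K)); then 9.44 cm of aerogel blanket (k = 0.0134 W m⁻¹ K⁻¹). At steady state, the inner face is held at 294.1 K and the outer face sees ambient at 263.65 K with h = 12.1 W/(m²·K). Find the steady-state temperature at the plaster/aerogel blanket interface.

T = 291.7 K

Resistance network (inner→outer):
  R_plaster = L/(kA) = 0.155/(0.258·46.3) = 0.01298 K/W
  R_aerogel blanket = L/(kA) = 0.0944/(0.0134·46.3) = 0.1522 K/W
  R_conv,out = 1/(hA) = 1/(12.1·46.3) = 0.001785 K/W
ΣR = 0.01298 + 0.1522 + 0.001785 = 0.1670 K/W
Q = ΔT/ΣR = (294.1 K − 263.65 K)/0.1670 = 182.3 W
From the inner boundary to the plaster/aerogel blanket interface, ΣR_partial = 0.01298 K/W.
T_interface = T_in − Q·ΣR_partial = 294.1 K − (182.3)(0.01298) = 291.7 K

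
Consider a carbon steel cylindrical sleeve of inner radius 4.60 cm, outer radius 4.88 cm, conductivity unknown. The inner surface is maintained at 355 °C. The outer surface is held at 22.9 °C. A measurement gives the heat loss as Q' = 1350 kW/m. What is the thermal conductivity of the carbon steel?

ΣR = ΔT/Q' = |355 − 22.9|/1.35×10^6 = 2.460×10^-4 m·K/W
ln(r₂/r₁)/(2πk) = 2.460×10^-4 ⇒ k = 0.05909/(2π·2.460×10^-4) = 38.2 W/m·K

k = 38.2 W/m·K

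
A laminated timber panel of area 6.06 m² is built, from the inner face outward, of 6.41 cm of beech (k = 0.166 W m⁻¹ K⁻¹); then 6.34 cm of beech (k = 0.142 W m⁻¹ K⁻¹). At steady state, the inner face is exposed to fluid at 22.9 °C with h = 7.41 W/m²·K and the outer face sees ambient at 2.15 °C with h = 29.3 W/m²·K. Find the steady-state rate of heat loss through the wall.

Q = 126 W

Treat each layer as a resistance in series:
  R_conv,in = 1/(hA) = 1/(7.41·6.06) = 0.02227 K/W
  R_beech = L/(kA) = 0.0641/(0.166·6.06) = 0.06372 K/W
  R_beech = L/(kA) = 0.0634/(0.142·6.06) = 0.07368 K/W
  R_conv,out = 1/(hA) = 1/(29.3·6.06) = 0.005632 K/W
ΣR = 0.02227 + 0.06372 + 0.07368 + 0.005632 = 0.1653 K/W
Q = ΔT/ΣR = (22.9 °C − 2.15 °C)/0.1653 = 126 W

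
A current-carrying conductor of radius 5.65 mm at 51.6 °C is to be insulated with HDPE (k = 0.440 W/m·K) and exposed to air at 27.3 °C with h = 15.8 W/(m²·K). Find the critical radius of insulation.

r_cr = 2.78 cm

For a cylinder, r_cr = k_ins/h = 0.440/15.8 = 0.0278 m = 2.78 cm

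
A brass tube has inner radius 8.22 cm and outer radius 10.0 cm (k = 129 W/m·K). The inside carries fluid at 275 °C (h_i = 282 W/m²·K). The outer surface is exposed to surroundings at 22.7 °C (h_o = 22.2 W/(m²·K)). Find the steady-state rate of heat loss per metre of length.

Series thermal resistances, inner to outer:
  R'_conv,in = 1/(2πr h) = 1/(2π·0.0822·282) = 0.006866 m·K/W
  R'_brass = ln(0.100/0.0822)/(2πk) = 0.1960/(2π·129) = 2.418×10^-4 m·K/W
  R'_conv,out = 1/(2πr h) = 1/(2π·0.100·22.2) = 0.07169 m·K/W
ΣR = 0.006866 + 2.418×10^-4 + 0.07169 = 0.07880 m·K/W
Q' = ΔT/ΣR = (275 °C − 22.7 °C)/0.07880 = 3200 W/m

Q' = 3200 W/m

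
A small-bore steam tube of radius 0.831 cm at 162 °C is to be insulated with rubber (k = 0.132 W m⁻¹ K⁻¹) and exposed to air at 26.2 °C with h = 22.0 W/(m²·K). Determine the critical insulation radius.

For a cylinder, r_cr = k_ins/h = 0.132/22.0 = 0.00600 m = 0.600 cm

r_cr = 0.600 cm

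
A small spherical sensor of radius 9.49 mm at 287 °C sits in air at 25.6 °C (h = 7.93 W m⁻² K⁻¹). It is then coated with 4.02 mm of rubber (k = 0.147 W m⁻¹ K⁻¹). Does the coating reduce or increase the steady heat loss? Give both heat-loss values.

increases: 2.35 → 3.63 W

Critical radius for a sphere: r_cr = 2k/h = 0.0371 m = 3.71 cm.
Outer radius after coating: r₂ = 0.00949 + 0.00402 = 0.01351 m.
Since r₁ < r_cr and r₂ ≤ r_cr, the coating moves toward the maximum at r_cr — heat loss rises.
Bare: R = 1/(4πr₁²h) = 111.4 K/W; Q = 261.4/111.4 = 2.35 W.
Coated: R = R_cond + R_conv = 71.95 K/W; Q = 261.4/71.95 = 3.63 W.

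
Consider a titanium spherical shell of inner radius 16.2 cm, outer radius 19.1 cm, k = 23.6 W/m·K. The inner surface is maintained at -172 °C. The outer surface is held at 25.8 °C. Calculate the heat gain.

Q = 4πk·ΔT/(1/r₁ − 1/r₂) = 4π × 23.6 × 197.8 / (1/0.162 − 1/0.191) = 62600 W

Q = 62600 W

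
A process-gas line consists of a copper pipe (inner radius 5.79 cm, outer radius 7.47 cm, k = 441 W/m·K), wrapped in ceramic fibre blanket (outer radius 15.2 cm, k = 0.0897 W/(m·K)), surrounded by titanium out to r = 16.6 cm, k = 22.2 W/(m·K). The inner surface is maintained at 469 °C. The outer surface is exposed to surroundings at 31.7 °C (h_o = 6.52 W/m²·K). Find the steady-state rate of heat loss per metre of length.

Q' = 311 W/m

Treat each layer as a resistance in series:
  R'_copper = ln(0.0747/0.0579)/(2πk) = 0.2548/(2π·441) = 9.194×10^-5 m·K/W
  R'_ceramic fibre blanket = ln(0.152/0.0747)/(2πk) = 0.7104/(2π·0.0897) = 1.260 m·K/W
  R'_titanium = ln(0.166/0.152)/(2πk) = 0.08811/(2π·22.2) = 6.317×10^-4 m·K/W
  R'_conv,out = 1/(2πr h) = 1/(2π·0.166·6.52) = 0.1470 m·K/W
ΣR = 9.194×10^-5 + 1.260 + 6.317×10^-4 + 0.1470 = 1.408 m·K/W
Q' = ΔT/ΣR = (469 °C − 31.7 °C)/1.408 = 311 W/m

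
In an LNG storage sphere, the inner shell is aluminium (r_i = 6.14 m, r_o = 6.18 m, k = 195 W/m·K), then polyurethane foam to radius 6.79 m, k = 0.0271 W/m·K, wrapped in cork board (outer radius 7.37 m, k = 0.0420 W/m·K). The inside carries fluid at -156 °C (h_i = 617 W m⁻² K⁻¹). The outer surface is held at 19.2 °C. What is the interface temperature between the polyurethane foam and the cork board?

T = -40.3 °C

Treat each layer as a resistance in series:
  R_conv,in = 1/(4πr²h) = 1/(4π·6.14²·617) = 3.421×10^-6 K/W
  R_aluminium = (1/6.14 − 1/6.18)/(4πk) = 0.001054/(4π·195) = 4.302×10^-7 K/W
  R_polyurethane foam = (1/6.18 − 1/6.79)/(4πk) = 0.01454/(4π·0.0271) = 0.04269 K/W
  R_cork board = (1/6.79 − 1/7.37)/(4πk) = 0.01159/(4π·0.0420) = 0.02196 K/W
ΣR = 3.421×10^-6 + 4.302×10^-7 + 0.04269 + 0.02196 = 0.06465 K/W
Q = ΔT/ΣR = (-156 °C − 19.2 °C)/0.06465 = -2710 W
From the inner boundary to the polyurethane foam/cork board interface, ΣR_partial = 0.04269 K/W.
T_interface = T_in − Q·ΣR_partial = -156 °C − (-2710)(0.04269) = -40.3 °C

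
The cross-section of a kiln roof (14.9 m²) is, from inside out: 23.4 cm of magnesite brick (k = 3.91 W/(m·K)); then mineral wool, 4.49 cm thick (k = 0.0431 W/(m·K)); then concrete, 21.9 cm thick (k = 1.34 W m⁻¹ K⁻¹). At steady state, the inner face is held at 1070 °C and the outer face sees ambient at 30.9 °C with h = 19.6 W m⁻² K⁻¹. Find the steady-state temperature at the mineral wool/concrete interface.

Series thermal resistances, inner to outer:
  R_magnesite brick = L/(kA) = 0.234/(3.91·14.9) = 0.004017 K/W
  R_mineral wool = L/(kA) = 0.0449/(0.0431·14.9) = 0.06992 K/W
  R_concrete = L/(kA) = 0.219/(1.34·14.9) = 0.01097 K/W
  R_conv,out = 1/(hA) = 1/(19.6·14.9) = 0.003424 K/W
ΣR = 0.004017 + 0.06992 + 0.01097 + 0.003424 = 0.08833 K/W
Q = ΔT/ΣR = (1070 °C − 30.9 °C)/0.08833 = 11760 W
From the inner boundary to the mineral wool/concrete interface, ΣR_partial = 0.07394 K/W.
T_interface = T_in − Q·ΣR_partial = 1070 °C − (11760)(0.07394) = 200 °C

T = 200 °C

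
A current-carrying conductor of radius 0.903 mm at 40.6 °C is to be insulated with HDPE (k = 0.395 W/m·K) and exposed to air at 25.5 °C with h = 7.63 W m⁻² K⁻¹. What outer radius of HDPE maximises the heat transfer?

For a cylinder, r_cr = k_ins/h = 0.395/7.63 = 0.0518 m = 5.18 cm

r_cr = 5.18 cm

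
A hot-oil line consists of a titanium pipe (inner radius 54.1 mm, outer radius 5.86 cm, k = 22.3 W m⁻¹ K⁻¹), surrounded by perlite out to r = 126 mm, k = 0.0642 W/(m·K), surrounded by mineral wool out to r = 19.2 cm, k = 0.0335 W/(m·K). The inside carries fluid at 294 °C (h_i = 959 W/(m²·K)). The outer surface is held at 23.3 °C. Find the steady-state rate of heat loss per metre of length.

Q' = 69.4 W/m

Treat each layer as a resistance in series:
  R'_conv,in = 1/(2πr h) = 1/(2π·0.0541·959) = 0.003068 m·K/W
  R'_titanium = ln(0.0586/0.0541)/(2πk) = 0.07990/(2π·22.3) = 5.702×10^-4 m·K/W
  R'_perlite = ln(0.126/0.0586)/(2πk) = 0.7655/(2π·0.0642) = 1.898 m·K/W
  R'_mineral wool = ln(0.192/0.126)/(2πk) = 0.4212/(2π·0.0335) = 2.001 m·K/W
ΣR = 0.003068 + 5.702×10^-4 + 1.898 + 2.001 = 3.903 m·K/W
Q' = ΔT/ΣR = (294 °C − 23.3 °C)/3.903 = 69.4 W/m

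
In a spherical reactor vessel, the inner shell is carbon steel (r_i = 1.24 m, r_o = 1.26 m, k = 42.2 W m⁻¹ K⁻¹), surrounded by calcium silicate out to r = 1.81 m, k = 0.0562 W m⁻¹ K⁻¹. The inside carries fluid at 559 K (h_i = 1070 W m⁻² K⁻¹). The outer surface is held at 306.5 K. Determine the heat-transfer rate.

Series thermal resistances, inner to outer:
  R_conv,in = 1/(4πr²h) = 1/(4π·1.24²·1070) = 4.837×10^-5 K/W
  R_carbon steel = (1/1.24 − 1/1.26)/(4πk) = 0.01280/(4π·42.2) = 2.414×10^-5 K/W
  R_calcium silicate = (1/1.26 − 1/1.81)/(4πk) = 0.2412/(4π·0.0562) = 0.3415 K/W
ΣR = 4.837×10^-5 + 2.414×10^-5 + 0.3415 = 0.3416 K/W
Q = ΔT/ΣR = (559 K − 306.5 K)/0.3416 = 739 W

Q = 739 W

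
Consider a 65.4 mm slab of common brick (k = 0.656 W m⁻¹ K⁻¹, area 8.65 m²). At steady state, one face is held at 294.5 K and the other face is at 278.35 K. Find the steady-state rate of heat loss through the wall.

Q = kA·ΔT/L = 0.656 × 8.65 × |294.5 K − 278.35 K| / 0.0654 = 1400 W

Q = 1400 W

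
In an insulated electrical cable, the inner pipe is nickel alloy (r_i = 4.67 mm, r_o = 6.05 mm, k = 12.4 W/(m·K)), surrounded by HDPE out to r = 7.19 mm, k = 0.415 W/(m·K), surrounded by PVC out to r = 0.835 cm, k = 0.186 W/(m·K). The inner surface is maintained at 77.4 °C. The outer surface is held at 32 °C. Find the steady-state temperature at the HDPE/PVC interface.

T = 61.4 °C

Treat each layer as a resistance in series:
  R'_nickel alloy = ln(0.00605/0.00467)/(2πk) = 0.2589/(2π·12.4) = 0.003323 m·K/W
  R'_HDPE = ln(0.00719/0.00605)/(2πk) = 0.1726/(2π·0.415) = 0.06621 m·K/W
  R'_PVC = ln(0.00835/0.00719)/(2πk) = 0.1496/(2π·0.186) = 0.1280 m·K/W
ΣR = 0.003323 + 0.06621 + 0.1280 = 0.1975 m·K/W
Q' = ΔT/ΣR = (77.4 °C − 32 °C)/0.1975 = 229.9 W/m
From the inner boundary to the HDPE/PVC interface, ΣR_partial = 0.06953 m·K/W.
T_interface = T_in − Q'·ΣR_partial = 77.4 °C − (229.9)(0.06953) = 61.4 °C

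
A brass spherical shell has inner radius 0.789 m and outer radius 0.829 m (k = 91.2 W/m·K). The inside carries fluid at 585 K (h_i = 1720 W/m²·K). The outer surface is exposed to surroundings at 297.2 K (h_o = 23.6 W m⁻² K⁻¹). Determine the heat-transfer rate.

Resistance network (inner→outer):
  R_conv,in = 1/(4πr²h) = 1/(4π·0.789²·1720) = 7.432×10^-5 K/W
  R_brass = (1/0.789 − 1/0.829)/(4πk) = 0.06115/(4π·91.2) = 5.336×10^-5 K/W
  R_conv,out = 1/(4πr²h) = 1/(4π·0.829²·23.6) = 0.004906 K/W
ΣR = 7.432×10^-5 + 5.336×10^-5 + 0.004906 = 0.005034 K/W
Q = ΔT/ΣR = (585 K − 297.2 K)/0.005034 = 57200 W

Q = 57200 W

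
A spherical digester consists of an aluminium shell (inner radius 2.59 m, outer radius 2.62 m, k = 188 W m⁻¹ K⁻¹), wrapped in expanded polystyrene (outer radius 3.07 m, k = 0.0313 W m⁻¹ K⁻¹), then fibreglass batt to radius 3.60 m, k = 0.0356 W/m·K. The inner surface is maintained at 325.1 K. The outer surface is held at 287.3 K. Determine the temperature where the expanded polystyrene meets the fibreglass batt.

Treat each layer as a resistance in series:
  R_aluminium = (1/2.59 − 1/2.62)/(4πk) = 0.004421/(4π·188) = 1.871×10^-6 K/W
  R_expanded polystyrene = (1/2.62 − 1/3.07)/(4πk) = 0.05595/(4π·0.0313) = 0.1422 K/W
  R_fibreglass batt = (1/3.07 − 1/3.60)/(4πk) = 0.04796/(4π·0.0356) = 0.1072 K/W
ΣR = 1.871×10^-6 + 0.1422 + 0.1072 = 0.2494 K/W
Q = ΔT/ΣR = (325.1 K − 287.3 K)/0.2494 = 151.6 W
From the inner boundary to the expanded polystyrene/fibreglass batt interface, ΣR_partial = 0.1422 K/W.
T_interface = T_in − Q·ΣR_partial = 325.1 K − (151.6)(0.1422) = 303.5 K

T = 303.5 K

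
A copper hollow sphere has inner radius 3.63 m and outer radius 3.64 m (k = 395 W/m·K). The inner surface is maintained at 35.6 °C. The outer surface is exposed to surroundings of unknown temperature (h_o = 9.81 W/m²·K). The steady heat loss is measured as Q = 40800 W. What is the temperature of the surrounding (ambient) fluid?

Sum the resistances:
  R_copper = (1/3.63 − 1/3.64)/(4πk) = 7.568×10^-4/(4π·395) = 1.525×10^-7 K/W
  R_conv,out = 1/(4πr²h) = 1/(4π·3.64²·9.81) = 6.122×10^-4 K/W
ΣR = 6.124×10^-4 K/W
ΔT = Q·ΣR = 40800 × 6.124×10^-4 = 24.99 K
Heat flows outward, so T_out = T_in − ΔT = 35.6 − 24.99 = 10.6 °C

T_out = 10.6 °C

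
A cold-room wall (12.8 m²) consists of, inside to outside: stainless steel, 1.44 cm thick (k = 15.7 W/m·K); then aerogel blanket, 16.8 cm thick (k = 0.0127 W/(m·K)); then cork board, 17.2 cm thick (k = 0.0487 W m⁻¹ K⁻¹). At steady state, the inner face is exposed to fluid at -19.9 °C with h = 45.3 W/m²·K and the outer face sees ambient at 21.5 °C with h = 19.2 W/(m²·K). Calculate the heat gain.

Resistance network (inner→outer):
  R_conv,in = 1/(hA) = 1/(45.3·12.8) = 0.001725 K/W
  R_stainless steel = L/(kA) = 0.0144/(15.7·12.8) = 7.166×10^-5 K/W
  R_aerogel blanket = L/(kA) = 0.168/(0.0127·12.8) = 1.033 K/W
  R_cork board = L/(kA) = 0.172/(0.0487·12.8) = 0.2759 K/W
  R_conv,out = 1/(hA) = 1/(19.2·12.8) = 0.004069 K/W
ΣR = 0.001725 + 7.166×10^-5 + 1.033 + 0.2759 + 0.004069 = 1.315 K/W
Q = ΔT/ΣR = (-19.9 °C − 21.5 °C)/1.315 = -31.5 W
(Negative Q ⇒ heat flows inward; heat gain = 31.5 W.)

Q = 31.5 W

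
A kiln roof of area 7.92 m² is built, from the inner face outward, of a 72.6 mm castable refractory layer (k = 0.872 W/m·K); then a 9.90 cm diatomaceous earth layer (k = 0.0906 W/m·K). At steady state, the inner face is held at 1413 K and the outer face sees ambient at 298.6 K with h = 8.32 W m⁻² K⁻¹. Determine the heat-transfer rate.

Q = 6810 W

Resistance network (inner→outer):
  R_castable refractory = L/(kA) = 0.0726/(0.872·7.92) = 0.01051 K/W
  R_diatomaceous earth = L/(kA) = 0.0990/(0.0906·7.92) = 0.1380 K/W
  R_conv,out = 1/(hA) = 1/(8.32·7.92) = 0.01518 K/W
ΣR = 0.01051 + 0.1380 + 0.01518 = 0.1637 K/W
Q = ΔT/ΣR = (1413 K − 298.6 K)/0.1637 = 6810 W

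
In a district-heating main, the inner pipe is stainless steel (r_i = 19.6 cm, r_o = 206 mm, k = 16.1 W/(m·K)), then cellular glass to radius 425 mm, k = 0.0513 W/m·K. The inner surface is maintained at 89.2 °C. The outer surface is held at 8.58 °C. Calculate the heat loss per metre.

Treat each layer as a resistance in series:
  R'_stainless steel = ln(0.206/0.196)/(2πk) = 0.04976/(2π·16.1) = 4.919×10^-4 m·K/W
  R'_cellular glass = ln(0.425/0.206)/(2πk) = 0.7242/(2π·0.0513) = 2.247 m·K/W
ΣR = 4.919×10^-4 + 2.247 = 2.247 m·K/W
Q' = ΔT/ΣR = (89.2 °C − 8.58 °C)/2.247 = 35.9 W/m

Q' = 35.9 W/m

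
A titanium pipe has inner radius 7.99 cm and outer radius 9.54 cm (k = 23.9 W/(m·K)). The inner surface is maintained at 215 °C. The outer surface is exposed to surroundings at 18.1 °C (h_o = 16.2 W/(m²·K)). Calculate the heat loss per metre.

Q' = 1890 W/m

Series thermal resistances, inner to outer:
  R'_titanium = ln(0.0954/0.0799)/(2πk) = 0.1773/(2π·23.9) = 0.001181 m·K/W
  R'_conv,out = 1/(2πr h) = 1/(2π·0.0954·16.2) = 0.1030 m·K/W
ΣR = 0.001181 + 0.1030 = 0.1042 m·K/W
Q' = ΔT/ΣR = (215 °C − 18.1 °C)/0.1042 = 1890 W/m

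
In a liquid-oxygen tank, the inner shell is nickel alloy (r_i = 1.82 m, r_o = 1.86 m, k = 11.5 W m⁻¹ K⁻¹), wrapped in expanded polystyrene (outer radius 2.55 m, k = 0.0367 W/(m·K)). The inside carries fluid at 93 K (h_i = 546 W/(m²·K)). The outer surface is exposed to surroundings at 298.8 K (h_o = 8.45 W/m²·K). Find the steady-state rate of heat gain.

Q = 649 W

Series thermal resistances, inner to outer:
  R_conv,in = 1/(4πr²h) = 1/(4π·1.82²·546) = 4.400×10^-5 K/W
  R_nickel alloy = (1/1.82 − 1/1.86)/(4πk) = 0.01182/(4π·11.5) = 8.177×10^-5 K/W
  R_expanded polystyrene = (1/1.86 − 1/2.55)/(4πk) = 0.1455/(4π·0.0367) = 0.3154 K/W
  R_conv,out = 1/(4πr²h) = 1/(4π·2.55²·8.45) = 0.001448 K/W
ΣR = 4.400×10^-5 + 8.177×10^-5 + 0.3154 + 0.001448 = 0.3170 K/W
Q = ΔT/ΣR = (93 K − 298.8 K)/0.3170 = -649 W
(Negative Q ⇒ heat flows inward; heat gain = 649 W.)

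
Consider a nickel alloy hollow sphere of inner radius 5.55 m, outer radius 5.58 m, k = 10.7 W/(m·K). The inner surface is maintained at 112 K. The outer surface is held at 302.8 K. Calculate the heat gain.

Q = 4πk·ΔT/(1/r₁ − 1/r₂) = 4π × 10.7 × 190.8 / (1/5.55 − 1/5.58) = 2.65×10^7 W

Q = 26500 kW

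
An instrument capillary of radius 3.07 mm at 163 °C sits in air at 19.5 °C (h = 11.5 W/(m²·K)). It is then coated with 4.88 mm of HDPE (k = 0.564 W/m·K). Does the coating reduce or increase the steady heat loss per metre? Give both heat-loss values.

Critical radius for a cylinder: r_cr = k/h = 0.0490 m = 4.90 cm.
Outer radius after coating: r₂ = 0.00307 + 0.00488 = 0.00795 m.
Since r₁ < r_cr and r₂ ≤ r_cr, the coating moves toward the maximum at r_cr — heat loss rises.
Bare: R = 1/(2πr₁h) = 4.508 m·K/W; Q = 143.5/4.508 = 31.8 W/m.
Coated: R = R_cond + R_conv = 2.009 m·K/W; Q = 143.5/2.009 = 71.4 W/m.

increases: 31.8 → 71.4 W/m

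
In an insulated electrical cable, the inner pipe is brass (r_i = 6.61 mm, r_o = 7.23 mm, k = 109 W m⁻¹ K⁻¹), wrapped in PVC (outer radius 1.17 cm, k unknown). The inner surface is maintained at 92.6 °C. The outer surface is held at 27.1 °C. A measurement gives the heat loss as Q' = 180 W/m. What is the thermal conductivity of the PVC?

k = 0.211 W/m·K

ΣR = ΔT/Q' = |92.6 − 27.1|/180 = 0.3639 m·K/W
Known resistances:
  R'_brass = ln(0.00723/0.00661)/(2πk) = 0.08966/(2π·109) = 1.309×10^-4 m·K/W
R_PVC = ΣR − ΣR_known = 0.3639 − 1.309×10^-4 = 0.3638 m·K/W
ln(r₂/r₁)/(2πk) = 0.3638 ⇒ k = 0.4813/(2π·0.3638) = 0.211 W/m·K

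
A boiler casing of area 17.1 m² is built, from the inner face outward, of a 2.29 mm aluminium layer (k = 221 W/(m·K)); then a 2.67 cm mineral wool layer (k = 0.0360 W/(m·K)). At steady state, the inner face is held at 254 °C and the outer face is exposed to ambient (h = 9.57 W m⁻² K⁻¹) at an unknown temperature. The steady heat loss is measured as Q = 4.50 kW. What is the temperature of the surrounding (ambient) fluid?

T_out = 31.3 °C

Series resistances:
  R_aluminium = L/(kA) = 0.00229/(221·17.1) = 6.060×10^-7 K/W
  R_mineral wool = L/(kA) = 0.0267/(0.0360·17.1) = 0.04337 K/W
  R_conv,out = 1/(hA) = 1/(9.57·17.1) = 0.006111 K/W
ΣR = 0.04948 K/W
ΔT = Q·ΣR = 4500 × 0.04948 = 222.7 K
Heat flows outward, so T_out = T_in − ΔT = 254 − 222.7 = 31.3 °C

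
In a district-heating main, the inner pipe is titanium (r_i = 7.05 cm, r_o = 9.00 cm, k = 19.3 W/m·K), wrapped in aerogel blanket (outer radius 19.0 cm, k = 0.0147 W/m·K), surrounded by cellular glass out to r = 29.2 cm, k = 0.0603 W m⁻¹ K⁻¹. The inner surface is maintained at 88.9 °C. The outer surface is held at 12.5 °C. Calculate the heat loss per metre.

Series thermal resistances, inner to outer:
  R'_titanium = ln(0.0900/0.0705)/(2πk) = 0.2442/(2π·19.3) = 0.002014 m·K/W
  R'_aerogel blanket = ln(0.190/0.0900)/(2πk) = 0.7472/(2π·0.0147) = 8.090 m·K/W
  R'_cellular glass = ln(0.292/0.190)/(2πk) = 0.4297/(2π·0.0603) = 1.134 m·K/W
ΣR = 0.002014 + 8.090 + 1.134 = 9.226 m·K/W
Q' = ΔT/ΣR = (88.9 °C − 12.5 °C)/9.226 = 8.28 W/m

Q' = 8.28 W/m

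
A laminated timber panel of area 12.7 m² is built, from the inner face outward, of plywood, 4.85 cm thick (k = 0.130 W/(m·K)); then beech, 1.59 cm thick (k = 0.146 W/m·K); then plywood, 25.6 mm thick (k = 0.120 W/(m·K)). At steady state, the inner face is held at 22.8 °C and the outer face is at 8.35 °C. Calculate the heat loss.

Treat each layer as a resistance in series:
  R_plywood = L/(kA) = 0.0485/(0.130·12.7) = 0.02938 K/W
  R_beech = L/(kA) = 0.0159/(0.146·12.7) = 0.008575 K/W
  R_plywood = L/(kA) = 0.0256/(0.120·12.7) = 0.01680 K/W
ΣR = 0.02938 + 0.008575 + 0.01680 = 0.05475 K/W
Q = ΔT/ΣR = (22.8 °C − 8.35 °C)/0.05475 = 264 W

Q = 264 W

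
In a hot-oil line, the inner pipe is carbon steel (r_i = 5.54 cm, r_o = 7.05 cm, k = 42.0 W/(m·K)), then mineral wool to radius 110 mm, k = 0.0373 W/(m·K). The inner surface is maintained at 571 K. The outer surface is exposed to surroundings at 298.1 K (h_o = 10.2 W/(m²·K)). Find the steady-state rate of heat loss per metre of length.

Resistance network (inner→outer):
  R'_carbon steel = ln(0.0705/0.0554)/(2πk) = 0.2410/(2π·42.0) = 9.134×10^-4 m·K/W
  R'_mineral wool = ln(0.110/0.0705)/(2πk) = 0.4449/(2π·0.0373) = 1.898 m·K/W
  R'_conv,out = 1/(2πr h) = 1/(2π·0.110·10.2) = 0.1418 m·K/W
ΣR = 9.134×10^-4 + 1.898 + 0.1418 = 2.041 m·K/W
Q' = ΔT/ΣR = (571 K − 298.1 K)/2.041 = 134 W/m

Q' = 134 W/m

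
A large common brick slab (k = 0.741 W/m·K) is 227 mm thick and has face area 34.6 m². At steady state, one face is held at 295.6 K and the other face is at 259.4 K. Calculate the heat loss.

Q = 4090 W

Q = kA·ΔT/L = 0.741 × 34.6 × |295.6 K − 259.4 K| / 0.227 = 4090 W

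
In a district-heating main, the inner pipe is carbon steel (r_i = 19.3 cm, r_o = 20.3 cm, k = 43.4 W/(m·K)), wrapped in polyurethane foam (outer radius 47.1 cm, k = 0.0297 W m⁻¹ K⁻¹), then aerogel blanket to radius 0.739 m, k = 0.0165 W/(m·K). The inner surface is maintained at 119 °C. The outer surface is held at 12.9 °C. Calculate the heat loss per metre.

Q' = 12.0 W/m

Treat each layer as a resistance in series:
  R'_carbon steel = ln(0.203/0.193)/(2πk) = 0.05052/(2π·43.4) = 1.852×10^-4 m·K/W
  R'_polyurethane foam = ln(0.471/0.203)/(2πk) = 0.8417/(2π·0.0297) = 4.510 m·K/W
  R'_aerogel blanket = ln(0.739/0.471)/(2πk) = 0.4504/(2π·0.0165) = 4.345 m·K/W
ΣR = 1.852×10^-4 + 4.510 + 4.345 = 8.855 m·K/W
Q' = ΔT/ΣR = (119 °C − 12.9 °C)/8.855 = 12.0 W/m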